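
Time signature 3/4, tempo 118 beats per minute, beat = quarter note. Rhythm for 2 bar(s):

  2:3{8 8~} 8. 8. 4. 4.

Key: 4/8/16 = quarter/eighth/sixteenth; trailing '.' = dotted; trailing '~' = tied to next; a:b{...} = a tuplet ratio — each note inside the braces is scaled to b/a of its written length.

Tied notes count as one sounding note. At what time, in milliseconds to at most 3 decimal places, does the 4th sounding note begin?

1. 0.0ms @ 0 + 381.356ms (3/4)
2. 381.356ms @ 3/4 + 762.712ms (3/2)
3. 1144.068ms @ 9/4 + 381.356ms (3/4)
4. 1525.424ms @ 3 + 762.712ms (3/2)
5. 2288.136ms @ 9/2 + 762.712ms (3/2)

note 4 onset = 3b = 1525.424ms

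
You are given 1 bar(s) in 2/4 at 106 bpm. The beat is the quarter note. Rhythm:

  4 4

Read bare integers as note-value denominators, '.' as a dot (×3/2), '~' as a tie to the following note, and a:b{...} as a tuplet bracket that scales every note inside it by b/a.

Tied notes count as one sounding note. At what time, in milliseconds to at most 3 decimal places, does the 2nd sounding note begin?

note 2 onset = 1b = 566.038ms

1. 0.0ms @ 0 + 566.038ms (1)
2. 566.038ms @ 1 + 566.038ms (1)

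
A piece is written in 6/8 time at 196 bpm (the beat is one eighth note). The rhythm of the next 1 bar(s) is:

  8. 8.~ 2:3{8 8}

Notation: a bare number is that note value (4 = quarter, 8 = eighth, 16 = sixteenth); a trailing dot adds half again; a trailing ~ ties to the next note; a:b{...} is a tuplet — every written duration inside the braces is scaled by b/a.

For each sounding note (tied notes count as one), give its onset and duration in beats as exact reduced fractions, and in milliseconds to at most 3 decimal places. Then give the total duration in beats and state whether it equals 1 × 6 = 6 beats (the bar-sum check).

1) 0.0ms=0b +459.184ms=3/2b
2) 459.184ms=3/2b +918.367ms=3b
3) 1377.551ms=9/2b +459.184ms=3/2b
Σ=6b of 6 (196bpm 6/8) — PASS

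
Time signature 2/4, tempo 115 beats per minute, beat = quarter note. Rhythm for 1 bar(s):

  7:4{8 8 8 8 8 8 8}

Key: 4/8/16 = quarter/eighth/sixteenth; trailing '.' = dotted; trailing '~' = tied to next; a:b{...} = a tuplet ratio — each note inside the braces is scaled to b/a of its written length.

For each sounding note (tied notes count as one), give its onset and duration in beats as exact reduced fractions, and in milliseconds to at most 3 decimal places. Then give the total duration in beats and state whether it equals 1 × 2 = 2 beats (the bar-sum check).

1) 0.0ms=0b +149.068ms=2/7b
2) 149.068ms=2/7b +149.068ms=2/7b
3) 298.137ms=4/7b +149.068ms=2/7b
4) 447.205ms=6/7b +149.068ms=2/7b
5) 596.273ms=8/7b +149.068ms=2/7b
6) 745.342ms=10/7b +149.068ms=2/7b
7) 894.41ms=12/7b +149.068ms=2/7b
Σ=2b of 2 (115bpm 2/4) — PASS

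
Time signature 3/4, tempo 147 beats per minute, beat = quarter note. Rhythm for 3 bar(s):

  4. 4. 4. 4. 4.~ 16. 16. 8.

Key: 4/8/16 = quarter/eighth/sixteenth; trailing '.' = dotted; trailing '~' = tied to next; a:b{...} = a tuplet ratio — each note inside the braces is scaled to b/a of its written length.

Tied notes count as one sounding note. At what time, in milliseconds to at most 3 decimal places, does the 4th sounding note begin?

note 4 onset = 9/2b = 1836.735ms

1. 0.0ms @ 0 + 612.245ms (3/2)
2. 612.245ms @ 3/2 + 612.245ms (3/2)
3. 1224.49ms @ 3 + 612.245ms (3/2)
4. 1836.735ms @ 9/2 + 612.245ms (3/2)
5. 2448.98ms @ 6 + 765.306ms (15/8)
6. 3214.286ms @ 63/8 + 153.061ms (3/8)
7. 3367.347ms @ 33/4 + 306.122ms (3/4)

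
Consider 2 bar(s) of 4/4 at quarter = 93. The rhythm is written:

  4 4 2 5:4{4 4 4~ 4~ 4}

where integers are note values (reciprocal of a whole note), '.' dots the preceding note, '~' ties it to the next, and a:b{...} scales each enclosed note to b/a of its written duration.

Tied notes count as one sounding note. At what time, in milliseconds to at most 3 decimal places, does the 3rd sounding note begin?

1. 0.0ms @ 0 + 645.161ms (1)
2. 645.161ms @ 1 + 645.161ms (1)
3. 1290.323ms @ 2 + 1290.323ms (2)
4. 2580.645ms @ 4 + 516.129ms (4/5)
5. 3096.774ms @ 24/5 + 516.129ms (4/5)
6. 3612.903ms @ 28/5 + 1548.387ms (12/5)

note 3 onset = 2b = 1290.323ms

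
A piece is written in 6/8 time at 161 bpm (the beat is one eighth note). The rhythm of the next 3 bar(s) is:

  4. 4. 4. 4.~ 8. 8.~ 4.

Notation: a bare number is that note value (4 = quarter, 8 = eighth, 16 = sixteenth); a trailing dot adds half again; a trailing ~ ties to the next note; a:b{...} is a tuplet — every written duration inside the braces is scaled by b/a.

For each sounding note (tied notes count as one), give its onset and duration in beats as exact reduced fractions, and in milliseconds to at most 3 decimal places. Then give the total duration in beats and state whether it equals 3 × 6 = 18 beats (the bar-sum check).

1) 0.0ms=0b +1118.012ms=3b
2) 1118.012ms=3b +1118.012ms=3b
3) 2236.025ms=6b +1118.012ms=3b
4) 3354.037ms=9b +1677.019ms=9/2b
5) 5031.056ms=27/2b +1677.019ms=9/2b
Σ=18b of 18 (161bpm 6/8) — PASS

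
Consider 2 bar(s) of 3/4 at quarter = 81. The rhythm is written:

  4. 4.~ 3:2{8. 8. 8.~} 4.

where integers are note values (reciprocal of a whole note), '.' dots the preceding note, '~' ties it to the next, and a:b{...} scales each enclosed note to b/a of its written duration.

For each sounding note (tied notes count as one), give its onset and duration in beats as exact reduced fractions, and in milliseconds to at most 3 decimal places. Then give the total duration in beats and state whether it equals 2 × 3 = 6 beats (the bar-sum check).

1) 0.0ms=0b +1111.111ms=3/2b
2) 1111.111ms=3/2b +1481.481ms=2b
3) 2592.593ms=7/2b +370.37ms=1/2b
4) 2962.963ms=4b +1481.481ms=2b
Σ=6b of 6 (81bpm 3/4) — PASS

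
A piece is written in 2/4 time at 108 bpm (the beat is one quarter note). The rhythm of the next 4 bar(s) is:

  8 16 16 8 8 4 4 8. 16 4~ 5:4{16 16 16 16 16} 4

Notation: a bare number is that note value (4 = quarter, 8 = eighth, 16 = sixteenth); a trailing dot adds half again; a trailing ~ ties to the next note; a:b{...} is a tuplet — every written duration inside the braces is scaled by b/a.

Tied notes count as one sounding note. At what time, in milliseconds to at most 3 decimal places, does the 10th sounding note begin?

1. 0.0ms @ 0 + 277.778ms (1/2)
2. 277.778ms @ 1/2 + 138.889ms (1/4)
3. 416.667ms @ 3/4 + 138.889ms (1/4)
4. 555.556ms @ 1 + 277.778ms (1/2)
5. 833.333ms @ 3/2 + 277.778ms (1/2)
6. 1111.111ms @ 2 + 555.556ms (1)
7. 1666.667ms @ 3 + 555.556ms (1)
8. 2222.222ms @ 4 + 416.667ms (3/4)
9. 2638.889ms @ 19/4 + 138.889ms (1/4)
10. 2777.778ms @ 5 + 666.667ms (6/5)
11. 3444.444ms @ 31/5 + 111.111ms (1/5)
12. 3555.556ms @ 32/5 + 111.111ms (1/5)
13. 3666.667ms @ 33/5 + 111.111ms (1/5)
14. 3777.778ms @ 34/5 + 111.111ms (1/5)
15. 3888.889ms @ 7 + 555.556ms (1)

note 10 onset = 5b = 2777.778ms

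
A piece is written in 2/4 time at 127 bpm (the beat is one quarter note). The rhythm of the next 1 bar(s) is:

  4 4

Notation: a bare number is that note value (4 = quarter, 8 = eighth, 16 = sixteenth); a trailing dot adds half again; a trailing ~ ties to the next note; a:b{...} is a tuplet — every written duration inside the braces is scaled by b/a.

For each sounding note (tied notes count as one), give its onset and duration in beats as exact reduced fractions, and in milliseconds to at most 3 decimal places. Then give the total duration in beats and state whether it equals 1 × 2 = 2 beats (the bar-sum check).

1) 0.0ms=0b +472.441ms=1b
2) 472.441ms=1b +472.441ms=1b
Σ=2b of 2 (127bpm 2/4) — PASS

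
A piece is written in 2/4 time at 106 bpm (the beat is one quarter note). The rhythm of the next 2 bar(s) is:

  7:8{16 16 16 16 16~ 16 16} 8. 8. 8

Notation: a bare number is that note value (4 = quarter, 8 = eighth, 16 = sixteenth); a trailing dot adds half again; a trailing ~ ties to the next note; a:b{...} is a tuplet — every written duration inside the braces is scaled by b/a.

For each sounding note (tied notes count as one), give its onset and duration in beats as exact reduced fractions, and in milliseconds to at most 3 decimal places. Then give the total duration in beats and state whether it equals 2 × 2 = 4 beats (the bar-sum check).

1) 0.0ms=0b +161.725ms=2/7b
2) 161.725ms=2/7b +161.725ms=2/7b
3) 323.45ms=4/7b +161.725ms=2/7b
4) 485.175ms=6/7b +161.725ms=2/7b
5) 646.9ms=8/7b +323.45ms=4/7b
6) 970.35ms=12/7b +161.725ms=2/7b
7) 1132.075ms=2b +424.528ms=3/4b
8) 1556.604ms=11/4b +424.528ms=3/4b
9) 1981.132ms=7/2b +283.019ms=1/2b
Σ=4b of 4 (106bpm 2/4) — PASS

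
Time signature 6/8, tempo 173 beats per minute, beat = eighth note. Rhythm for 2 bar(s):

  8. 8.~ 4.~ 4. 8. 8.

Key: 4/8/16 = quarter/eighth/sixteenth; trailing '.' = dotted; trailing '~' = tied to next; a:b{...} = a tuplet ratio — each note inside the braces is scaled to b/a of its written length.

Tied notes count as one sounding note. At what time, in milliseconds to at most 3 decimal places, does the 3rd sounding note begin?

note 3 onset = 9b = 3121.387ms

1. 0.0ms @ 0 + 520.231ms (3/2)
2. 520.231ms @ 3/2 + 2601.156ms (15/2)
3. 3121.387ms @ 9 + 520.231ms (3/2)
4. 3641.618ms @ 21/2 + 520.231ms (3/2)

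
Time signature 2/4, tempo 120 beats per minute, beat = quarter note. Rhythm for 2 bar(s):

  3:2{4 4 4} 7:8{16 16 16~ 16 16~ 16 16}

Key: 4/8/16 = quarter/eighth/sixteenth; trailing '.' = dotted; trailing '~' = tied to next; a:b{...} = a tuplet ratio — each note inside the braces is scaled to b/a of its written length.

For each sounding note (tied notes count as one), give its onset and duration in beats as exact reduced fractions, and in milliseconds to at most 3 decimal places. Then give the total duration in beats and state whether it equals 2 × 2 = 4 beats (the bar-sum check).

1) 0.0ms=0b +333.333ms=2/3b
2) 333.333ms=2/3b +333.333ms=2/3b
3) 666.667ms=4/3b +333.333ms=2/3b
4) 1000.0ms=2b +142.857ms=2/7b
5) 1142.857ms=16/7b +142.857ms=2/7b
6) 1285.714ms=18/7b +285.714ms=4/7b
7) 1571.429ms=22/7b +285.714ms=4/7b
8) 1857.143ms=26/7b +142.857ms=2/7b
Σ=4b of 4 (120bpm 2/4) — PASS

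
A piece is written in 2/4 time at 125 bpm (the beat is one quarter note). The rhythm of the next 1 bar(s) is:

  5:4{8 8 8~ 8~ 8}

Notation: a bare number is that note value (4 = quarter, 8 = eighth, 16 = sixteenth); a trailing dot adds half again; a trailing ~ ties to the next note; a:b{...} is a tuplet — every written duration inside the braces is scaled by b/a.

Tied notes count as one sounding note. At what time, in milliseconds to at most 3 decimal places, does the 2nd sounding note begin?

1. 0.0ms @ 0 + 192.0ms (2/5)
2. 192.0ms @ 2/5 + 192.0ms (2/5)
3. 384.0ms @ 4/5 + 576.0ms (6/5)

note 2 onset = 2/5b = 192.0ms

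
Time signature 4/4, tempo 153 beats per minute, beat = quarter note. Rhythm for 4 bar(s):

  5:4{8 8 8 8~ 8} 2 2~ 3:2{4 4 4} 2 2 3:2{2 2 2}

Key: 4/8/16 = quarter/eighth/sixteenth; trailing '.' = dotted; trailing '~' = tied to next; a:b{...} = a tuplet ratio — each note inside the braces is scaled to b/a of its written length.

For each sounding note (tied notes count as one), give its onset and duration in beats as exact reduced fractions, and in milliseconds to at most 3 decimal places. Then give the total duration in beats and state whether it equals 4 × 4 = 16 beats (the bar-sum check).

1) 0.0ms=0b +156.863ms=2/5b
2) 156.863ms=2/5b +156.863ms=2/5b
3) 313.725ms=4/5b +156.863ms=2/5b
4) 470.588ms=6/5b +313.725ms=4/5b
5) 784.314ms=2b +784.314ms=2b
6) 1568.627ms=4b +1045.752ms=8/3b
7) 2614.379ms=20/3b +261.438ms=2/3b
8) 2875.817ms=22/3b +261.438ms=2/3b
9) 3137.255ms=8b +784.314ms=2b
10) 3921.569ms=10b +784.314ms=2b
11) 4705.882ms=12b +522.876ms=4/3b
12) 5228.758ms=40/3b +522.876ms=4/3b
13) 5751.634ms=44/3b +522.876ms=4/3b
Σ=16b of 16 (153bpm 4/4) — PASS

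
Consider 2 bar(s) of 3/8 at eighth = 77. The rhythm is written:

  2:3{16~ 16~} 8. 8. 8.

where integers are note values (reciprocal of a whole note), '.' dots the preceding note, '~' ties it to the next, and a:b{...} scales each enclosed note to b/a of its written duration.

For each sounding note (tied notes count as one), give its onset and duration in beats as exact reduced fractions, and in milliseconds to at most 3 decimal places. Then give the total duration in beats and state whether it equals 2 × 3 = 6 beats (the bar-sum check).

1) 0.0ms=0b +2337.662ms=3b
2) 2337.662ms=3b +1168.831ms=3/2b
3) 3506.494ms=9/2b +1168.831ms=3/2b
Σ=6b of 6 (77bpm 3/8) — PASS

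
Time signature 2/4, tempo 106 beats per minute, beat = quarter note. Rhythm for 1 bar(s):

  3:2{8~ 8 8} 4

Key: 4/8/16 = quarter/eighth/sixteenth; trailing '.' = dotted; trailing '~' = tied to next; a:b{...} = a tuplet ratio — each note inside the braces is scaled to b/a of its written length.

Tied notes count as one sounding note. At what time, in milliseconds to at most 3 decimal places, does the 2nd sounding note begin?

1. 0.0ms @ 0 + 377.358ms (2/3)
2. 377.358ms @ 2/3 + 188.679ms (1/3)
3. 566.038ms @ 1 + 566.038ms (1)

note 2 onset = 2/3b = 377.358ms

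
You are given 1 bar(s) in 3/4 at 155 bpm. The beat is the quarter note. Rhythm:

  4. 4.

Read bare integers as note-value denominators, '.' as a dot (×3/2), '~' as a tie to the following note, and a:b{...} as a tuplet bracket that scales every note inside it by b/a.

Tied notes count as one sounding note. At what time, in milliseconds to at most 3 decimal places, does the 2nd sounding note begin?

note 2 onset = 3/2b = 580.645ms

1. 0.0ms @ 0 + 580.645ms (3/2)
2. 580.645ms @ 3/2 + 580.645ms (3/2)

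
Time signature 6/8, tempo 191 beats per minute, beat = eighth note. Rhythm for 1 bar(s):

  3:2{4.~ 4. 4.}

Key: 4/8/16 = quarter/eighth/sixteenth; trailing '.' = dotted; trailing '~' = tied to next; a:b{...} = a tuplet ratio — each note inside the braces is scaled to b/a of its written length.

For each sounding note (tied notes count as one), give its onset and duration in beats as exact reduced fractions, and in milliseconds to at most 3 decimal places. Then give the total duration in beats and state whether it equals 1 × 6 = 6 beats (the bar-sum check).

1) 0.0ms=0b +1256.545ms=4b
2) 1256.545ms=4b +628.272ms=2b
Σ=6b of 6 (191bpm 6/8) — PASS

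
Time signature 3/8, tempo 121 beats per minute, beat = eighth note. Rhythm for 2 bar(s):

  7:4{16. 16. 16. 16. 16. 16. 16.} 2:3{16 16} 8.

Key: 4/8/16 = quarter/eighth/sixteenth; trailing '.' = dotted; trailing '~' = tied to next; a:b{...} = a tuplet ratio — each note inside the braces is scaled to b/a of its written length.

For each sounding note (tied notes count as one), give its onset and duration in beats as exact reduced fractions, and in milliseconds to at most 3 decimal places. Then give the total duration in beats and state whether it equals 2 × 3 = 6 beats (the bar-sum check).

1) 0.0ms=0b +212.515ms=3/7b
2) 212.515ms=3/7b +212.515ms=3/7b
3) 425.03ms=6/7b +212.515ms=3/7b
4) 637.544ms=9/7b +212.515ms=3/7b
5) 850.059ms=12/7b +212.515ms=3/7b
6) 1062.574ms=15/7b +212.515ms=3/7b
7) 1275.089ms=18/7b +212.515ms=3/7b
8) 1487.603ms=3b +371.901ms=3/4b
9) 1859.504ms=15/4b +371.901ms=3/4b
10) 2231.405ms=9/2b +743.802ms=3/2b
Σ=6b of 6 (121bpm 3/8) — PASS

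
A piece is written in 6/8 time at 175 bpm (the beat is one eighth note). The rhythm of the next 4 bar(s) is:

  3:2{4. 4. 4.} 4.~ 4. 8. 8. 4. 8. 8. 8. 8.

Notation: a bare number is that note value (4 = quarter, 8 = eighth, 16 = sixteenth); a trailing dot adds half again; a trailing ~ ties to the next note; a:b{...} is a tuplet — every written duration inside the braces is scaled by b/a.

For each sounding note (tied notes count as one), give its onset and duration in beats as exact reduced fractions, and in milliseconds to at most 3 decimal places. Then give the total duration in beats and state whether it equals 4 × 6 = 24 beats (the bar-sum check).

1) 0.0ms=0b +685.714ms=2b
2) 685.714ms=2b +685.714ms=2b
3) 1371.429ms=4b +685.714ms=2b
4) 2057.143ms=6b +2057.143ms=6b
5) 4114.286ms=12b +514.286ms=3/2b
6) 4628.571ms=27/2b +514.286ms=3/2b
7) 5142.857ms=15b +1028.571ms=3b
8) 6171.429ms=18b +514.286ms=3/2b
9) 6685.714ms=39/2b +514.286ms=3/2b
10) 7200.0ms=21b +514.286ms=3/2b
11) 7714.286ms=45/2b +514.286ms=3/2b
Σ=24b of 24 (175bpm 6/8) — PASS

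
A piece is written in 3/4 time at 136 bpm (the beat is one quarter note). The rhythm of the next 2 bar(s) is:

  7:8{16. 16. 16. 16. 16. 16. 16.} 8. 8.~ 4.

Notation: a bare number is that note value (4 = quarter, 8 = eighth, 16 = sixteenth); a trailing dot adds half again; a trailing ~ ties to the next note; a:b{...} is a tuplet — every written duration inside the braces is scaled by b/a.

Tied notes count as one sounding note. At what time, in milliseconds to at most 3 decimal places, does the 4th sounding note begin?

1. 0.0ms @ 0 + 189.076ms (3/7)
2. 189.076ms @ 3/7 + 189.076ms (3/7)
3. 378.151ms @ 6/7 + 189.076ms (3/7)
4. 567.227ms @ 9/7 + 189.076ms (3/7)
5. 756.303ms @ 12/7 + 189.076ms (3/7)
6. 945.378ms @ 15/7 + 189.076ms (3/7)
7. 1134.454ms @ 18/7 + 189.076ms (3/7)
8. 1323.529ms @ 3 + 330.882ms (3/4)
9. 1654.412ms @ 15/4 + 992.647ms (9/4)

note 4 onset = 9/7b = 567.227ms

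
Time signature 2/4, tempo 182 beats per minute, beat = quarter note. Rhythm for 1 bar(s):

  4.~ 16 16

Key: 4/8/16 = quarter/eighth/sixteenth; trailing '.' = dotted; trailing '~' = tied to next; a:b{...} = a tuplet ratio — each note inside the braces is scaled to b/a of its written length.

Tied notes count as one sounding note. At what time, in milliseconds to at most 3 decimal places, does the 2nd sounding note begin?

1. 0.0ms @ 0 + 576.923ms (7/4)
2. 576.923ms @ 7/4 + 82.418ms (1/4)

note 2 onset = 7/4b = 576.923ms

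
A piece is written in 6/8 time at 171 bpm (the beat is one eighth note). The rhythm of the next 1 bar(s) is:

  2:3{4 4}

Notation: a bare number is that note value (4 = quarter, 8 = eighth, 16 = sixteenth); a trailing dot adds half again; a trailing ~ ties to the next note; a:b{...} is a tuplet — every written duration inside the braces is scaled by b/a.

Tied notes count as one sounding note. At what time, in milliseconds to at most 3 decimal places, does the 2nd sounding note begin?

1. 0.0ms @ 0 + 1052.632ms (3)
2. 1052.632ms @ 3 + 1052.632ms (3)

note 2 onset = 3b = 1052.632ms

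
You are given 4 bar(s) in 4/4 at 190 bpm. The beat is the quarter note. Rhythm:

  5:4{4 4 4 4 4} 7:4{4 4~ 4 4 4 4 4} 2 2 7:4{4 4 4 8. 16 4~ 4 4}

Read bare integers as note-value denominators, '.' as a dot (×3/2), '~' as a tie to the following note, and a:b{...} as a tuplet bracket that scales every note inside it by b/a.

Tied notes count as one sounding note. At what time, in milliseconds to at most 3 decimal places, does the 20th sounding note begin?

1. 0.0ms @ 0 + 252.632ms (4/5)
2. 252.632ms @ 4/5 + 252.632ms (4/5)
3. 505.263ms @ 8/5 + 252.632ms (4/5)
4. 757.895ms @ 12/5 + 252.632ms (4/5)
5. 1010.526ms @ 16/5 + 252.632ms (4/5)
6. 1263.158ms @ 4 + 180.451ms (4/7)
7. 1443.609ms @ 32/7 + 360.902ms (8/7)
8. 1804.511ms @ 40/7 + 180.451ms (4/7)
9. 1984.962ms @ 44/7 + 180.451ms (4/7)
10. 2165.414ms @ 48/7 + 180.451ms (4/7)
11. 2345.865ms @ 52/7 + 180.451ms (4/7)
12. 2526.316ms @ 8 + 631.579ms (2)
13. 3157.895ms @ 10 + 631.579ms (2)
14. 3789.474ms @ 12 + 180.451ms (4/7)
15. 3969.925ms @ 88/7 + 180.451ms (4/7)
16. 4150.376ms @ 92/7 + 180.451ms (4/7)
17. 4330.827ms @ 96/7 + 135.338ms (3/7)
18. 4466.165ms @ 99/7 + 45.113ms (1/7)
19. 4511.278ms @ 100/7 + 360.902ms (8/7)
20. 4872.18ms @ 108/7 + 180.451ms (4/7)

note 20 onset = 108/7b = 4872.18ms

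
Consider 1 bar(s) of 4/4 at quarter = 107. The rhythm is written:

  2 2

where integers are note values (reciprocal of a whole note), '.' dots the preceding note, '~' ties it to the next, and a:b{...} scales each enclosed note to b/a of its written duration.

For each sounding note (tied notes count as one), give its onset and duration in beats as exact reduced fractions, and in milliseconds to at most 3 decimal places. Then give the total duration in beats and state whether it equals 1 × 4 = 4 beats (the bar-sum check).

1) 0.0ms=0b +1121.495ms=2b
2) 1121.495ms=2b +1121.495ms=2b
Σ=4b of 4 (107bpm 4/4) — PASS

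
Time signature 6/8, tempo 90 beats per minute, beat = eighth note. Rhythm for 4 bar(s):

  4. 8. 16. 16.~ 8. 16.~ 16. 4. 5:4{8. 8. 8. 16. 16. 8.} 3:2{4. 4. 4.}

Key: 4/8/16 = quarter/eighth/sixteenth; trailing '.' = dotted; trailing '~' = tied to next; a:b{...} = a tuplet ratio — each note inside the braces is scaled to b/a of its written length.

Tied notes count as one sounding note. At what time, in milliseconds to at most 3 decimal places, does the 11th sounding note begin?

note 11 onset = 81/5b = 10800.0ms

1. 0.0ms @ 0 + 2000.0ms (3)
2. 2000.0ms @ 3 + 1000.0ms (3/2)
3. 3000.0ms @ 9/2 + 500.0ms (3/4)
4. 3500.0ms @ 21/4 + 1500.0ms (9/4)
5. 5000.0ms @ 15/2 + 1000.0ms (3/2)
6. 6000.0ms @ 9 + 2000.0ms (3)
7. 8000.0ms @ 12 + 800.0ms (6/5)
8. 8800.0ms @ 66/5 + 800.0ms (6/5)
9. 9600.0ms @ 72/5 + 800.0ms (6/5)
10. 10400.0ms @ 78/5 + 400.0ms (3/5)
11. 10800.0ms @ 81/5 + 400.0ms (3/5)
12. 11200.0ms @ 84/5 + 800.0ms (6/5)
13. 12000.0ms @ 18 + 1333.333ms (2)
14. 13333.333ms @ 20 + 1333.333ms (2)
15. 14666.667ms @ 22 + 1333.333ms (2)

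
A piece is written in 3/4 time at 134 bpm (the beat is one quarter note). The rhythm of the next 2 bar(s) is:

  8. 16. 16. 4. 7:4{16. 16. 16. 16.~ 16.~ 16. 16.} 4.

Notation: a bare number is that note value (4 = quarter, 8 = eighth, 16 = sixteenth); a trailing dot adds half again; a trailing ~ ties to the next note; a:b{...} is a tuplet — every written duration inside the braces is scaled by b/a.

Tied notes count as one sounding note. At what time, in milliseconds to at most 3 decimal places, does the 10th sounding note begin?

note 10 onset = 9/2b = 2014.925ms

1. 0.0ms @ 0 + 335.821ms (3/4)
2. 335.821ms @ 3/4 + 167.91ms (3/8)
3. 503.731ms @ 9/8 + 167.91ms (3/8)
4. 671.642ms @ 3/2 + 671.642ms (3/2)
5. 1343.284ms @ 3 + 95.949ms (3/14)
6. 1439.232ms @ 45/14 + 95.949ms (3/14)
7. 1535.181ms @ 24/7 + 95.949ms (3/14)
8. 1631.13ms @ 51/14 + 287.846ms (9/14)
9. 1918.977ms @ 30/7 + 95.949ms (3/14)
10. 2014.925ms @ 9/2 + 671.642ms (3/2)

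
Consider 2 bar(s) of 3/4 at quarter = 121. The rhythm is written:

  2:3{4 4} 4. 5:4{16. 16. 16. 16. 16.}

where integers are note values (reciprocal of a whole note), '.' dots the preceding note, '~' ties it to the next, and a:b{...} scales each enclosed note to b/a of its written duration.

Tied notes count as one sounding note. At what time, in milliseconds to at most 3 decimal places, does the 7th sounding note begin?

note 7 onset = 27/5b = 2677.686ms

1. 0.0ms @ 0 + 743.802ms (3/2)
2. 743.802ms @ 3/2 + 743.802ms (3/2)
3. 1487.603ms @ 3 + 743.802ms (3/2)
4. 2231.405ms @ 9/2 + 148.76ms (3/10)
5. 2380.165ms @ 24/5 + 148.76ms (3/10)
6. 2528.926ms @ 51/10 + 148.76ms (3/10)
7. 2677.686ms @ 27/5 + 148.76ms (3/10)
8. 2826.446ms @ 57/10 + 148.76ms (3/10)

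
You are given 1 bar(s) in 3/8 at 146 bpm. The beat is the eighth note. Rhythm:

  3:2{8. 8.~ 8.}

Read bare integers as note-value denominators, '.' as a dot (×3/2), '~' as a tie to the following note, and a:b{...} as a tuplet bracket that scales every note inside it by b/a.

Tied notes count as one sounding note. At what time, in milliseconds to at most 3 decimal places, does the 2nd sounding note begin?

1. 0.0ms @ 0 + 410.959ms (1)
2. 410.959ms @ 1 + 821.918ms (2)

note 2 onset = 1b = 410.959ms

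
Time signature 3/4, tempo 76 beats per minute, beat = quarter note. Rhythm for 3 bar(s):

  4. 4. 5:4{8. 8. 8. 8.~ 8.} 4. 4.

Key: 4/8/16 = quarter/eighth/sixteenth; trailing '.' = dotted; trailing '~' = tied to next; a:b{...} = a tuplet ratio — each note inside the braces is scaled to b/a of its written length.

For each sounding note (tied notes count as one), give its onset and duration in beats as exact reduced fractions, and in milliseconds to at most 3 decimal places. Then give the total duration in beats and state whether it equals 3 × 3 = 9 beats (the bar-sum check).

1) 0.0ms=0b +1184.211ms=3/2b
2) 1184.211ms=3/2b +1184.211ms=3/2b
3) 2368.421ms=3b +473.684ms=3/5b
4) 2842.105ms=18/5b +473.684ms=3/5b
5) 3315.789ms=21/5b +473.684ms=3/5b
6) 3789.474ms=24/5b +947.368ms=6/5b
7) 4736.842ms=6b +1184.211ms=3/2b
8) 5921.053ms=15/2b +1184.211ms=3/2b
Σ=9b of 9 (76bpm 3/4) — PASS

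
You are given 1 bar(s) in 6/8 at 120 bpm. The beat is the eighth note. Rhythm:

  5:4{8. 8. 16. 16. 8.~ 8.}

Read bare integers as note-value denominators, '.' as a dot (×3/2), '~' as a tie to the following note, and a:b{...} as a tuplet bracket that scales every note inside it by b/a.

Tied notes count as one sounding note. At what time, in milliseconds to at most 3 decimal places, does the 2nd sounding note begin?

1. 0.0ms @ 0 + 600.0ms (6/5)
2. 600.0ms @ 6/5 + 600.0ms (6/5)
3. 1200.0ms @ 12/5 + 300.0ms (3/5)
4. 1500.0ms @ 3 + 300.0ms (3/5)
5. 1800.0ms @ 18/5 + 1200.0ms (12/5)

note 2 onset = 6/5b = 600.0ms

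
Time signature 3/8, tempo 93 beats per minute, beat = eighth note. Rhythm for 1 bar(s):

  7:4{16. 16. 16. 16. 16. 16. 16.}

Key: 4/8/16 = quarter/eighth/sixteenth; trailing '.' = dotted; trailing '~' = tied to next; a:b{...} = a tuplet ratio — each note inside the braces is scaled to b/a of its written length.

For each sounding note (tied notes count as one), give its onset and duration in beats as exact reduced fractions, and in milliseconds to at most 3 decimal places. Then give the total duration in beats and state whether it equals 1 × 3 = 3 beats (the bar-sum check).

1) 0.0ms=0b +276.498ms=3/7b
2) 276.498ms=3/7b +276.498ms=3/7b
3) 552.995ms=6/7b +276.498ms=3/7b
4) 829.493ms=9/7b +276.498ms=3/7b
5) 1105.991ms=12/7b +276.498ms=3/7b
6) 1382.488ms=15/7b +276.498ms=3/7b
7) 1658.986ms=18/7b +276.498ms=3/7b
Σ=3b of 3 (93bpm 3/8) — PASS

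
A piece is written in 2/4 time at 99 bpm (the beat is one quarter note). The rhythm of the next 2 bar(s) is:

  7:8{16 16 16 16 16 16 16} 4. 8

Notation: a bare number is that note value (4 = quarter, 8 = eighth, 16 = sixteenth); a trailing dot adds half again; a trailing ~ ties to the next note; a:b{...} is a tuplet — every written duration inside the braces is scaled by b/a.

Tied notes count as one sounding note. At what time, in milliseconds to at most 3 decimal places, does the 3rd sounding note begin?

1. 0.0ms @ 0 + 173.16ms (2/7)
2. 173.16ms @ 2/7 + 173.16ms (2/7)
3. 346.32ms @ 4/7 + 173.16ms (2/7)
4. 519.481ms @ 6/7 + 173.16ms (2/7)
5. 692.641ms @ 8/7 + 173.16ms (2/7)
6. 865.801ms @ 10/7 + 173.16ms (2/7)
7. 1038.961ms @ 12/7 + 173.16ms (2/7)
8. 1212.121ms @ 2 + 909.091ms (3/2)
9. 2121.212ms @ 7/2 + 303.03ms (1/2)

note 3 onset = 4/7b = 346.32ms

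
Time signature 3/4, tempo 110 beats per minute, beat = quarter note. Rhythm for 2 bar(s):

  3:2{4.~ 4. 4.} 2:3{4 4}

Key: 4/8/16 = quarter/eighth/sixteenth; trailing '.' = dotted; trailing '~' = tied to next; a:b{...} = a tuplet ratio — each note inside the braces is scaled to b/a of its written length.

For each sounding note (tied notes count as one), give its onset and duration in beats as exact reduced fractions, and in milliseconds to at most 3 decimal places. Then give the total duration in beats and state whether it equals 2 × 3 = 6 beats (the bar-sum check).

1) 0.0ms=0b +1090.909ms=2b
2) 1090.909ms=2b +545.455ms=1b
3) 1636.364ms=3b +818.182ms=3/2b
4) 2454.545ms=9/2b +818.182ms=3/2b
Σ=6b of 6 (110bpm 3/4) — PASS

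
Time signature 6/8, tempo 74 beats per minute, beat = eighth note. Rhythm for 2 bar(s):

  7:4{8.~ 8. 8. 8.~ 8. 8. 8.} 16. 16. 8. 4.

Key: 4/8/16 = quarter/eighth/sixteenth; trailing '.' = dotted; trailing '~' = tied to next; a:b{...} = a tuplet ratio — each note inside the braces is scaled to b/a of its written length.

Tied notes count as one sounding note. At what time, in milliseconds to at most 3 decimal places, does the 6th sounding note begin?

note 6 onset = 6b = 4864.865ms

1. 0.0ms @ 0 + 1389.961ms (12/7)
2. 1389.961ms @ 12/7 + 694.981ms (6/7)
3. 2084.942ms @ 18/7 + 1389.961ms (12/7)
4. 3474.903ms @ 30/7 + 694.981ms (6/7)
5. 4169.884ms @ 36/7 + 694.981ms (6/7)
6. 4864.865ms @ 6 + 608.108ms (3/4)
7. 5472.973ms @ 27/4 + 608.108ms (3/4)
8. 6081.081ms @ 15/2 + 1216.216ms (3/2)
9. 7297.297ms @ 9 + 2432.432ms (3)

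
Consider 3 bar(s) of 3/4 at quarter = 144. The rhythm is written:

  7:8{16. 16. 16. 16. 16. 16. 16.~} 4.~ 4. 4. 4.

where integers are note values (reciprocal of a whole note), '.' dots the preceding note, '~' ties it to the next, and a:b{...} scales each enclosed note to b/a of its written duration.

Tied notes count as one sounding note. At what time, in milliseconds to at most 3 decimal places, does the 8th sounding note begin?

1. 0.0ms @ 0 + 178.571ms (3/7)
2. 178.571ms @ 3/7 + 178.571ms (3/7)
3. 357.143ms @ 6/7 + 178.571ms (3/7)
4. 535.714ms @ 9/7 + 178.571ms (3/7)
5. 714.286ms @ 12/7 + 178.571ms (3/7)
6. 892.857ms @ 15/7 + 178.571ms (3/7)
7. 1071.429ms @ 18/7 + 1428.571ms (24/7)
8. 2500.0ms @ 6 + 625.0ms (3/2)
9. 3125.0ms @ 15/2 + 625.0ms (3/2)

note 8 onset = 6b = 2500.0ms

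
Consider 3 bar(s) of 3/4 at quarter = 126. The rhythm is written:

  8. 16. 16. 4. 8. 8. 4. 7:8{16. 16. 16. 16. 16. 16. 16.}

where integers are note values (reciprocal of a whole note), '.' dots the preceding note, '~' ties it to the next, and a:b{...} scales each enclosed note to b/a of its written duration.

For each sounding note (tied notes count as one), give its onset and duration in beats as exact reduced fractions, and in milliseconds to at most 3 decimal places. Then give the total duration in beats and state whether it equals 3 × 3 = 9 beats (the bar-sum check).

1) 0.0ms=0b +357.143ms=3/4b
2) 357.143ms=3/4b +178.571ms=3/8b
3) 535.714ms=9/8b +178.571ms=3/8b
4) 714.286ms=3/2b +714.286ms=3/2b
5) 1428.571ms=3b +357.143ms=3/4b
6) 1785.714ms=15/4b +357.143ms=3/4b
7) 2142.857ms=9/2b +714.286ms=3/2b
8) 2857.143ms=6b +204.082ms=3/7b
9) 3061.224ms=45/7b +204.082ms=3/7b
10) 3265.306ms=48/7b +204.082ms=3/7b
11) 3469.388ms=51/7b +204.082ms=3/7b
12) 3673.469ms=54/7b +204.082ms=3/7b
13) 3877.551ms=57/7b +204.082ms=3/7b
14) 4081.633ms=60/7b +204.082ms=3/7b
Σ=9b of 9 (126bpm 3/4) — PASS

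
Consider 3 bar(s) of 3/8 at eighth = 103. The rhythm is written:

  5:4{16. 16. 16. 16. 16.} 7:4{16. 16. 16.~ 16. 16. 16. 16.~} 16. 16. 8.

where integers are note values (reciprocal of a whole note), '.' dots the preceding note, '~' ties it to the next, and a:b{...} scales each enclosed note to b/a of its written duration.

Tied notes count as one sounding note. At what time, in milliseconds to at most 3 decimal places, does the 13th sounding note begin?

note 13 onset = 15/2b = 4368.932ms

1. 0.0ms @ 0 + 349.515ms (3/5)
2. 349.515ms @ 3/5 + 349.515ms (3/5)
3. 699.029ms @ 6/5 + 349.515ms (3/5)
4. 1048.544ms @ 9/5 + 349.515ms (3/5)
5. 1398.058ms @ 12/5 + 349.515ms (3/5)
6. 1747.573ms @ 3 + 249.653ms (3/7)
7. 1997.226ms @ 24/7 + 249.653ms (3/7)
8. 2246.879ms @ 27/7 + 499.307ms (6/7)
9. 2746.186ms @ 33/7 + 249.653ms (3/7)
10. 2995.839ms @ 36/7 + 249.653ms (3/7)
11. 3245.492ms @ 39/7 + 686.546ms (33/28)
12. 3932.039ms @ 27/4 + 436.893ms (3/4)
13. 4368.932ms @ 15/2 + 873.786ms (3/2)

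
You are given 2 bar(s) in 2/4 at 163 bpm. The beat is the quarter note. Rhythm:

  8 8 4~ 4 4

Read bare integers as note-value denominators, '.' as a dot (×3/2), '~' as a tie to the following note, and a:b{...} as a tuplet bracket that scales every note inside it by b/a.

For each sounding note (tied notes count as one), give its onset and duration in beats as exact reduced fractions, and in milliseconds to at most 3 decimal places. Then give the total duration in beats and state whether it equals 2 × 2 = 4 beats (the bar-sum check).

1) 0.0ms=0b +184.049ms=1/2b
2) 184.049ms=1/2b +184.049ms=1/2b
3) 368.098ms=1b +736.196ms=2b
4) 1104.294ms=3b +368.098ms=1b
Σ=4b of 4 (163bpm 2/4) — PASS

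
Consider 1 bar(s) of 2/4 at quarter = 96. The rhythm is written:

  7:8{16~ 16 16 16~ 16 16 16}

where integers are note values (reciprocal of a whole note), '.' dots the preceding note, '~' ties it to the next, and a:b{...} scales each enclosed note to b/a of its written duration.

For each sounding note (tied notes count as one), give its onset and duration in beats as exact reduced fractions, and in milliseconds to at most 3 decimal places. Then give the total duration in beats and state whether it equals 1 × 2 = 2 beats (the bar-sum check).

1) 0.0ms=0b +357.143ms=4/7b
2) 357.143ms=4/7b +178.571ms=2/7b
3) 535.714ms=6/7b +357.143ms=4/7b
4) 892.857ms=10/7b +178.571ms=2/7b
5) 1071.429ms=12/7b +178.571ms=2/7b
Σ=2b of 2 (96bpm 2/4) — PASS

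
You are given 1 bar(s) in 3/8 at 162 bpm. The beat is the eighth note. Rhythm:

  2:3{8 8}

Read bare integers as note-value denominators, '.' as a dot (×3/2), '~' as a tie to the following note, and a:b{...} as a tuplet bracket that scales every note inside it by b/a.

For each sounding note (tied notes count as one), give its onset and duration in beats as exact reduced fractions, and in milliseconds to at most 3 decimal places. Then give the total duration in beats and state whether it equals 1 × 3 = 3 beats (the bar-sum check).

1) 0.0ms=0b +555.556ms=3/2b
2) 555.556ms=3/2b +555.556ms=3/2b
Σ=3b of 3 (162bpm 3/8) — PASS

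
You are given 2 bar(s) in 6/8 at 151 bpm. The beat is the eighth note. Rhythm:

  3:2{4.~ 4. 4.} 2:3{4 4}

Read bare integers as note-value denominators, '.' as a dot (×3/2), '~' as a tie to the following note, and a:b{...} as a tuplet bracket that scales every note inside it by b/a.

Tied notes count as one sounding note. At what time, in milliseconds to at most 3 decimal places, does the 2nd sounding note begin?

note 2 onset = 4b = 1589.404ms

1. 0.0ms @ 0 + 1589.404ms (4)
2. 1589.404ms @ 4 + 794.702ms (2)
3. 2384.106ms @ 6 + 1192.053ms (3)
4. 3576.159ms @ 9 + 1192.053ms (3)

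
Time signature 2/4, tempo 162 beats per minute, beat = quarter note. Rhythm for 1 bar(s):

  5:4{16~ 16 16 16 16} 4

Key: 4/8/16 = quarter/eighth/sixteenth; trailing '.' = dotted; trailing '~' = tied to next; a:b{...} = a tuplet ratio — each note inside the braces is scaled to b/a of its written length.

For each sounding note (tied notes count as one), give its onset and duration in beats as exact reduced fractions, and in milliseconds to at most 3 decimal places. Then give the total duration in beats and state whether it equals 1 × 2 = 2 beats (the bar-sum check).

1) 0.0ms=0b +148.148ms=2/5b
2) 148.148ms=2/5b +74.074ms=1/5b
3) 222.222ms=3/5b +74.074ms=1/5b
4) 296.296ms=4/5b +74.074ms=1/5b
5) 370.37ms=1b +370.37ms=1b
Σ=2b of 2 (162bpm 2/4) — PASS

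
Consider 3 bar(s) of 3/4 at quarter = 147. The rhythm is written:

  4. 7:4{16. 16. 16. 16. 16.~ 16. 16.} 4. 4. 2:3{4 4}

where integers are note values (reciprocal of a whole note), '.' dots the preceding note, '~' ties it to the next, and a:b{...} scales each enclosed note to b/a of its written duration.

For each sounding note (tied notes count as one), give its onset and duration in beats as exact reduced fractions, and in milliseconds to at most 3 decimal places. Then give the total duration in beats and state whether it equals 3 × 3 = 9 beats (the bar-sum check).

1) 0.0ms=0b +612.245ms=3/2b
2) 612.245ms=3/2b +87.464ms=3/14b
3) 699.708ms=12/7b +87.464ms=3/14b
4) 787.172ms=27/14b +87.464ms=3/14b
5) 874.636ms=15/7b +87.464ms=3/14b
6) 962.099ms=33/14b +174.927ms=3/7b
7) 1137.026ms=39/14b +87.464ms=3/14b
8) 1224.49ms=3b +612.245ms=3/2b
9) 1836.735ms=9/2b +612.245ms=3/2b
10) 2448.98ms=6b +612.245ms=3/2b
11) 3061.224ms=15/2b +612.245ms=3/2b
Σ=9b of 9 (147bpm 3/4) — PASS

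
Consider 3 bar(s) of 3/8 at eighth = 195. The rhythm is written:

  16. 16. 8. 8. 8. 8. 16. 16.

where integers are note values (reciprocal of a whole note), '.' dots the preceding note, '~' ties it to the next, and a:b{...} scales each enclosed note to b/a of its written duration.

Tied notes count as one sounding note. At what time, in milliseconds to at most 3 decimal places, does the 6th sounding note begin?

1. 0.0ms @ 0 + 230.769ms (3/4)
2. 230.769ms @ 3/4 + 230.769ms (3/4)
3. 461.538ms @ 3/2 + 461.538ms (3/2)
4. 923.077ms @ 3 + 461.538ms (3/2)
5. 1384.615ms @ 9/2 + 461.538ms (3/2)
6. 1846.154ms @ 6 + 461.538ms (3/2)
7. 2307.692ms @ 15/2 + 230.769ms (3/4)
8. 2538.462ms @ 33/4 + 230.769ms (3/4)

note 6 onset = 6b = 1846.154ms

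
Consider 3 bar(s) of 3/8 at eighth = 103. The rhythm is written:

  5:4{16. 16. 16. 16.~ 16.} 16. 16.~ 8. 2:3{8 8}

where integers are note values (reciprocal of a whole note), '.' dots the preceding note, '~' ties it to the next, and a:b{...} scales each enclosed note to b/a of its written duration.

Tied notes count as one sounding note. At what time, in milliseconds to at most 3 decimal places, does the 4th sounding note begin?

note 4 onset = 9/5b = 1048.544ms

1. 0.0ms @ 0 + 349.515ms (3/5)
2. 349.515ms @ 3/5 + 349.515ms (3/5)
3. 699.029ms @ 6/5 + 349.515ms (3/5)
4. 1048.544ms @ 9/5 + 699.029ms (6/5)
5. 1747.573ms @ 3 + 436.893ms (3/4)
6. 2184.466ms @ 15/4 + 1310.68ms (9/4)
7. 3495.146ms @ 6 + 873.786ms (3/2)
8. 4368.932ms @ 15/2 + 873.786ms (3/2)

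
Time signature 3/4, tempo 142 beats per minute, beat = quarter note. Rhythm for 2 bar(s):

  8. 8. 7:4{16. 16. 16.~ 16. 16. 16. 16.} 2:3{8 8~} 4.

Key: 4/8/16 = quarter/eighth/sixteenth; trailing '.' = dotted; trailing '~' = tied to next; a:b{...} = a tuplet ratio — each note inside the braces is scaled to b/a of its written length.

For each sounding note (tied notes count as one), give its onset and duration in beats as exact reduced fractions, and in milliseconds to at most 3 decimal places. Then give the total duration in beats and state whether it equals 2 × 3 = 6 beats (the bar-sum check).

1) 0.0ms=0b +316.901ms=3/4b
2) 316.901ms=3/4b +316.901ms=3/4b
3) 633.803ms=3/2b +90.543ms=3/14b
4) 724.346ms=12/7b +90.543ms=3/14b
5) 814.889ms=27/14b +181.087ms=3/7b
6) 995.976ms=33/14b +90.543ms=3/14b
7) 1086.519ms=18/7b +90.543ms=3/14b
8) 1177.062ms=39/14b +90.543ms=3/14b
9) 1267.606ms=3b +316.901ms=3/4b
10) 1584.507ms=15/4b +950.704ms=9/4b
Σ=6b of 6 (142bpm 3/4) — PASS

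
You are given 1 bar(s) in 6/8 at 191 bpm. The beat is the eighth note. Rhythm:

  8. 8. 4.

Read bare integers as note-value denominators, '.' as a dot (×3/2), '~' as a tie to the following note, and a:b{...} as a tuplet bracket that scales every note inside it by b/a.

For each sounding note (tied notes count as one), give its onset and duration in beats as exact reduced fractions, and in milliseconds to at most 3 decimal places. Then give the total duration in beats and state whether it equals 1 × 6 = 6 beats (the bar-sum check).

1) 0.0ms=0b +471.204ms=3/2b
2) 471.204ms=3/2b +471.204ms=3/2b
3) 942.408ms=3b +942.408ms=3b
Σ=6b of 6 (191bpm 6/8) — PASS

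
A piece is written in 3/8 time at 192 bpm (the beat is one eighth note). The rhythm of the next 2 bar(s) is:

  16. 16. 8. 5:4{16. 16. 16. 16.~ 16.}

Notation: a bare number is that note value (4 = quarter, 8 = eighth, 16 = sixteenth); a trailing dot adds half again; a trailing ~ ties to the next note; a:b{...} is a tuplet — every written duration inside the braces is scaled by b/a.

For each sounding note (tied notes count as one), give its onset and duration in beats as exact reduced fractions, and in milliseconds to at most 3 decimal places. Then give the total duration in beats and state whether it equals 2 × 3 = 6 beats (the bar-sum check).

1) 0.0ms=0b +234.375ms=3/4b
2) 234.375ms=3/4b +234.375ms=3/4b
3) 468.75ms=3/2b +468.75ms=3/2b
4) 937.5ms=3b +187.5ms=3/5b
5) 1125.0ms=18/5b +187.5ms=3/5b
6) 1312.5ms=21/5b +187.5ms=3/5b
7) 1500.0ms=24/5b +375.0ms=6/5b
Σ=6b of 6 (192bpm 3/8) — PASS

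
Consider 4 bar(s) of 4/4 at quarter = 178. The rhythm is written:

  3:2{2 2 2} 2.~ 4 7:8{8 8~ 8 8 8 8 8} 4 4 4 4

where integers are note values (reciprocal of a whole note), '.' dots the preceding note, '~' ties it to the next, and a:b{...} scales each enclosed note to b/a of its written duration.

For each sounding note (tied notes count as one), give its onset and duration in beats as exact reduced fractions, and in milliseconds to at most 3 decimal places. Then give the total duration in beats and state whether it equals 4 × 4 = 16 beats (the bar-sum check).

1) 0.0ms=0b +449.438ms=4/3b
2) 449.438ms=4/3b +449.438ms=4/3b
3) 898.876ms=8/3b +449.438ms=4/3b
4) 1348.315ms=4b +1348.315ms=4b
5) 2696.629ms=8b +192.616ms=4/7b
6) 2889.246ms=60/7b +385.233ms=8/7b
7) 3274.478ms=68/7b +192.616ms=4/7b
8) 3467.095ms=72/7b +192.616ms=4/7b
9) 3659.711ms=76/7b +192.616ms=4/7b
10) 3852.327ms=80/7b +192.616ms=4/7b
11) 4044.944ms=12b +337.079ms=1b
12) 4382.022ms=13b +337.079ms=1b
13) 4719.101ms=14b +337.079ms=1b
14) 5056.18ms=15b +337.079ms=1b
Σ=16b of 16 (178bpm 4/4) — PASS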